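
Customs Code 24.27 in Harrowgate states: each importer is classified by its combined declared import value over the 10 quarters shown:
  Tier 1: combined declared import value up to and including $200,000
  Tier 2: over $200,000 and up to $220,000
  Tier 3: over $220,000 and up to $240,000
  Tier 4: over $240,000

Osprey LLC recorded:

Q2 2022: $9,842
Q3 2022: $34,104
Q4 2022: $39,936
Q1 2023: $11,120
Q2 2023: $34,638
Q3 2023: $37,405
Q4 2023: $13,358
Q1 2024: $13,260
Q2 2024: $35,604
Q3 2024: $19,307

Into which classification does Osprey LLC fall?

Combined declared import value: $9,842 + $34,104 + $39,936 + $11,120 + $34,638 + $37,405 + $13,358 + $13,260 + $35,604 + $19,307 = $248,574.
$248,574 > $240,000, so Tier 4 applies.

Tier 4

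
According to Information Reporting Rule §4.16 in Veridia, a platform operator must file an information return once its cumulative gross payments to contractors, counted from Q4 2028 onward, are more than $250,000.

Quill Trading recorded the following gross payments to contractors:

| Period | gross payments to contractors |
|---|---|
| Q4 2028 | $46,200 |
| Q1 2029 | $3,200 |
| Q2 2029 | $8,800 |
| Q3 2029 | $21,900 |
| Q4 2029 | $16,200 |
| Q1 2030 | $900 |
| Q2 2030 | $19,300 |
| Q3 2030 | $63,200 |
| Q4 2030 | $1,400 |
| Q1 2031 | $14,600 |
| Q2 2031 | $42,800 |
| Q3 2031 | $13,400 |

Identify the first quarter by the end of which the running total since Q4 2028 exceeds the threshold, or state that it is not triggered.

Q3 2031

Through Q4 2028: $46,200
Through Q1 2029: $49,400
Through Q2 2029: $58,200
Through Q3 2029: $80,100
Through Q4 2029: $96,300
Through Q1 2030: $97,200
Through Q2 2030: $116,500
Through Q3 2030: $179,700
Through Q4 2030: $181,100
Through Q1 2031: $195,700
Through Q2 2031: $238,500
Through Q3 2031: $251,900 ← exceeds threshold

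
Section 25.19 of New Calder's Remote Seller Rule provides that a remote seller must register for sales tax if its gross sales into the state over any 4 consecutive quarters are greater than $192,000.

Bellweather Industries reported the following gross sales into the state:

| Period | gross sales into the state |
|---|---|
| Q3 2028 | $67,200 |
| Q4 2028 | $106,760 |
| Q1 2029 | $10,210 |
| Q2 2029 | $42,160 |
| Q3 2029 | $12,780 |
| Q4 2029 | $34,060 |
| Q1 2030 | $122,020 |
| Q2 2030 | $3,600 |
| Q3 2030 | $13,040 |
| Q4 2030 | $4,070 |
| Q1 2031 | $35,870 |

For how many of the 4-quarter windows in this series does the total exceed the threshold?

Q3 2028–Q2 2029: $67,200 + $106,760 + $10,210 + $42,160 = $226,330 (over)
Q4 2028–Q3 2029: $106,760 + $10,210 + $42,160 + $12,780 = $171,910 (under)
Q1 2029–Q4 2029: $10,210 + $42,160 + $12,780 + $34,060 = $99,210 (under)
Q2 2029–Q1 2030: $42,160 + $12,780 + $34,060 + $122,020 = $211,020 (over)
Q3 2029–Q2 2030: $12,780 + $34,060 + $122,020 + $3,600 = $172,460 (under)
Q4 2029–Q3 2030: $34,060 + $122,020 + $3,600 + $13,040 = $172,720 (under)
Q1 2030–Q4 2030: $122,020 + $3,600 + $13,040 + $4,070 = $142,730 (under)
Q2 2030–Q1 2031: $3,600 + $13,040 + $4,070 + $35,870 = $56,580 (under)
2 windows exceed the threshold.

2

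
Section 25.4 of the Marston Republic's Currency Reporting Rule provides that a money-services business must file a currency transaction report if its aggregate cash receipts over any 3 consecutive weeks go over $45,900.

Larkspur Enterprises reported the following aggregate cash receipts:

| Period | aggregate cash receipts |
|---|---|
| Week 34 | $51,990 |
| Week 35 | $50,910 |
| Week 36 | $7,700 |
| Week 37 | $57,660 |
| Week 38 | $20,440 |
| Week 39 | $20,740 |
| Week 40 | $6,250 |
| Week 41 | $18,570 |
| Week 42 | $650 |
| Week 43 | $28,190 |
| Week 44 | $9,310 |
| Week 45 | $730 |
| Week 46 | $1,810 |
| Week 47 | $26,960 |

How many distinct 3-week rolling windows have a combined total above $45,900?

Week 34–Week 36: $51,990 + $50,910 + $7,700 = $110,600 (over)
Week 35–Week 37: $50,910 + $7,700 + $57,660 = $116,270 (over)
Week 36–Week 38: $7,700 + $57,660 + $20,440 = $85,800 (over)
Week 37–Week 39: $57,660 + $20,440 + $20,740 = $98,840 (over)
Week 38–Week 40: $20,440 + $20,740 + $6,250 = $47,430 (over)
Week 39–Week 41: $20,740 + $6,250 + $18,570 = $45,560 (under)
Week 40–Week 42: $6,250 + $18,570 + $650 = $25,470 (under)
Week 41–Week 43: $18,570 + $650 + $28,190 = $47,410 (over)
Week 42–Week 44: $650 + $28,190 + $9,310 = $38,150 (under)
Week 43–Week 45: $28,190 + $9,310 + $730 = $38,230 (under)
Week 44–Week 46: $9,310 + $730 + $1,810 = $11,850 (under)
Week 45–Week 47: $730 + $1,810 + $26,960 = $29,500 (under)
6 windows exceed the threshold.

6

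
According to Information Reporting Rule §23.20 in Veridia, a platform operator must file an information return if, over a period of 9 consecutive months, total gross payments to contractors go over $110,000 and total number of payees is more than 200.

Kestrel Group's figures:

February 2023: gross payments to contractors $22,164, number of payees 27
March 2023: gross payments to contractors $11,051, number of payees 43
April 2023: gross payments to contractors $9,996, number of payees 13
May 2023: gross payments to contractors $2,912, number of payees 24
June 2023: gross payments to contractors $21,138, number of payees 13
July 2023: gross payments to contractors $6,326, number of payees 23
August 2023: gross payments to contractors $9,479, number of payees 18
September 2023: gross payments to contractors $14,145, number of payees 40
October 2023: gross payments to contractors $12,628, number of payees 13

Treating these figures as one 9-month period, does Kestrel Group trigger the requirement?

Total gross payments to contractors: $22,164 + $11,051 + $9,996 + $2,912 + $21,138 + $6,326 + $9,479 + $14,145 + $12,628 = $109,839 (≤ $110,000).
Total number of payees: 27 + 43 + 13 + 24 + 13 + 23 + 18 + 40 + 13 = 214 (> 200).
The test is 'and': the rule requires both, and at least one is not exceeded.

No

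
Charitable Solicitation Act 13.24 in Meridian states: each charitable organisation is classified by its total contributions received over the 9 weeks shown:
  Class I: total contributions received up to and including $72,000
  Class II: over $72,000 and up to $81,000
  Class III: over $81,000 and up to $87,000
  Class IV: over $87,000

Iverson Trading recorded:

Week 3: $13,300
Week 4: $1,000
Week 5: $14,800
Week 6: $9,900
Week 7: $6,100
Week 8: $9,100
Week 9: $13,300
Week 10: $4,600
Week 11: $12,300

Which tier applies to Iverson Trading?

Total contributions received: $13,300 + $1,000 + $14,800 + $9,900 + $6,100 + $9,100 + $13,300 + $4,600 + $12,300 = $84,400.
$81,000 < $84,400 ≤ $87,000, so Class III applies.

Class III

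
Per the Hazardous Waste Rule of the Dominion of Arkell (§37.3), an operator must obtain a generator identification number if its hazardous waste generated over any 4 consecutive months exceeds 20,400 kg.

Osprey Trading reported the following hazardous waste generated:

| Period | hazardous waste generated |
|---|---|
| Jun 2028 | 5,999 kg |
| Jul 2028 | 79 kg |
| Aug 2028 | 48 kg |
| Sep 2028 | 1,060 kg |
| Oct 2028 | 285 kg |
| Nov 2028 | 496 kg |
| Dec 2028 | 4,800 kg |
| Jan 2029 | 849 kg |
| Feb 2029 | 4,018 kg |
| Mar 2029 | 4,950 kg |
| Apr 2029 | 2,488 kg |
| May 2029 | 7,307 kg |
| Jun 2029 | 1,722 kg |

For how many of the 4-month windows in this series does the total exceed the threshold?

Jun 2028–Sep 2028: 5,999 kg + 79 kg + 48 kg + 1,060 kg = 7,186 kg (under)
Jul 2028–Oct 2028: 79 kg + 48 kg + 1,060 kg + 285 kg = 1,472 kg (under)
Aug 2028–Nov 2028: 48 kg + 1,060 kg + 285 kg + 496 kg = 1,889 kg (under)
Sep 2028–Dec 2028: 1,060 kg + 285 kg + 496 kg + 4,800 kg = 6,641 kg (under)
Oct 2028–Jan 2029: 285 kg + 496 kg + 4,800 kg + 849 kg = 6,430 kg (under)
Nov 2028–Feb 2029: 496 kg + 4,800 kg + 849 kg + 4,018 kg = 10,163 kg (under)
Dec 2028–Mar 2029: 4,800 kg + 849 kg + 4,018 kg + 4,950 kg = 14,617 kg (under)
Jan 2029–Apr 2029: 849 kg + 4,018 kg + 4,950 kg + 2,488 kg = 12,305 kg (under)
Feb 2029–May 2029: 4,018 kg + 4,950 kg + 2,488 kg + 7,307 kg = 18,763 kg (under)
Mar 2029–Jun 2029: 4,950 kg + 2,488 kg + 7,307 kg + 1,722 kg = 16,467 kg (under)
0 windows exceed the threshold.

0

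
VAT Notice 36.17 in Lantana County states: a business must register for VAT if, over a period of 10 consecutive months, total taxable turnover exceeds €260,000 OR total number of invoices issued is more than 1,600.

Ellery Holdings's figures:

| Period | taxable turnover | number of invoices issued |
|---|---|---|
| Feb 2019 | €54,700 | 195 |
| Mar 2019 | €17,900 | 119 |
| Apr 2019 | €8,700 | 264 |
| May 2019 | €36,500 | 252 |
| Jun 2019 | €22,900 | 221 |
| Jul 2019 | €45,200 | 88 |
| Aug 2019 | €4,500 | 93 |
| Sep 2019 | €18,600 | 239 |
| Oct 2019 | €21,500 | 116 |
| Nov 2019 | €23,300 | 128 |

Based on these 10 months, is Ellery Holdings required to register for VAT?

Total taxable turnover: €54,700 + €17,900 + €8,700 + €36,500 + €22,900 + €45,200 + €4,500 + €18,600 + €21,500 + €23,300 = €253,800 (≤ €260,000).
Total number of invoices issued: 195 + 119 + 264 + 252 + 221 + 88 + 93 + 239 + 116 + 128 = 1,715 (> 1,600).
The test is 'or': at least one threshold is exceeded.

Yes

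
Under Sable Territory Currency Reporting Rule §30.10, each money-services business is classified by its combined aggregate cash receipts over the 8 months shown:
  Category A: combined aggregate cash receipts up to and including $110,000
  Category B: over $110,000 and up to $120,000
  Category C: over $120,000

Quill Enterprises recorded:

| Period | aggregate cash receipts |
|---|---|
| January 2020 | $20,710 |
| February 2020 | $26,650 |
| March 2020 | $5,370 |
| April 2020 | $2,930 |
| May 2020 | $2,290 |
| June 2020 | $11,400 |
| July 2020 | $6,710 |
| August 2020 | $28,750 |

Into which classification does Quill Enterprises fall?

Category A

Combined aggregate cash receipts: $20,710 + $26,650 + $5,370 + $2,930 + $2,290 + $11,400 + $6,710 + $28,750 = $104,810.
$104,810 ≤ $110,000, so Category A applies.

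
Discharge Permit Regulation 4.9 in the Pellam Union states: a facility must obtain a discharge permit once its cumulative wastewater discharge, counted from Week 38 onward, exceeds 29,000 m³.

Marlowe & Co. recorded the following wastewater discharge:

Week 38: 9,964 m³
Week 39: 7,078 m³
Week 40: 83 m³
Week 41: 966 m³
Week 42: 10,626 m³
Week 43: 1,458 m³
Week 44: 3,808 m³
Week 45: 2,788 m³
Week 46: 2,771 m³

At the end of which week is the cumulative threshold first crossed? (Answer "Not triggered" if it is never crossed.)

Through Week 38: 9,964 m³
Through Week 39: 17,042 m³
Through Week 40: 17,125 m³
Through Week 41: 18,091 m³
Through Week 42: 28,717 m³
Through Week 43: 30,175 m³ ← exceeds threshold

Week 43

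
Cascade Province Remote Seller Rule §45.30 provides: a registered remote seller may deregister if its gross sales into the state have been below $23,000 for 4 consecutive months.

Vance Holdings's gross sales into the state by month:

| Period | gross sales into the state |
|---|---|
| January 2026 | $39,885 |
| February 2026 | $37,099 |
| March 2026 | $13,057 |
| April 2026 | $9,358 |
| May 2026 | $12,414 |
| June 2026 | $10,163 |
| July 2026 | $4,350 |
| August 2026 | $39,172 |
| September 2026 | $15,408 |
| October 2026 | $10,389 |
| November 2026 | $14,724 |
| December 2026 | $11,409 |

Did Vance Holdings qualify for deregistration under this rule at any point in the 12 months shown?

Yes

Months below $23,000: March 2026, April 2026, May 2026, June 2026, July 2026, September 2026, October 2026, November 2026, December 2026.
Longest run of consecutive months below the threshold: 5.
5 ≥ 4, so Vance Holdings became eligible.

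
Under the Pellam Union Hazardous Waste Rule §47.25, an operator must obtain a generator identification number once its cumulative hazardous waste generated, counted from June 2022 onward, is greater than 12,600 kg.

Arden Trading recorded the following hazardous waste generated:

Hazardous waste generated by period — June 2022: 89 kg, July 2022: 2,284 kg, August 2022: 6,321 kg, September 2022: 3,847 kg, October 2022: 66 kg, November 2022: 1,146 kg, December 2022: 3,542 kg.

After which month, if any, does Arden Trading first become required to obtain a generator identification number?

October 2022

Through June 2022: 89 kg
Through July 2022: 2,373 kg
Through August 2022: 8,694 kg
Through September 2022: 12,541 kg
Through October 2022: 12,607 kg ← exceeds threshold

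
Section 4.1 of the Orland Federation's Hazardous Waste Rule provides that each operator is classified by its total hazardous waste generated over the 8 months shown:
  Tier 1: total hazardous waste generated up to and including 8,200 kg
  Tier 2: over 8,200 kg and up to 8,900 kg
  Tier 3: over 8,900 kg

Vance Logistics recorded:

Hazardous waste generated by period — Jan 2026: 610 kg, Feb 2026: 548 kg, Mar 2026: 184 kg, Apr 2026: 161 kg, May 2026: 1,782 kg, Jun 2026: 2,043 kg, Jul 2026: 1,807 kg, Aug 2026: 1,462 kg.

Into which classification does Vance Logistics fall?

Tier 2

Total hazardous waste generated: 610 kg + 548 kg + 184 kg + 161 kg + 1,782 kg + 2,043 kg + 1,807 kg + 1,462 kg = 8,597 kg.
8,200 kg < 8,597 kg ≤ 8,900 kg, so Tier 2 applies.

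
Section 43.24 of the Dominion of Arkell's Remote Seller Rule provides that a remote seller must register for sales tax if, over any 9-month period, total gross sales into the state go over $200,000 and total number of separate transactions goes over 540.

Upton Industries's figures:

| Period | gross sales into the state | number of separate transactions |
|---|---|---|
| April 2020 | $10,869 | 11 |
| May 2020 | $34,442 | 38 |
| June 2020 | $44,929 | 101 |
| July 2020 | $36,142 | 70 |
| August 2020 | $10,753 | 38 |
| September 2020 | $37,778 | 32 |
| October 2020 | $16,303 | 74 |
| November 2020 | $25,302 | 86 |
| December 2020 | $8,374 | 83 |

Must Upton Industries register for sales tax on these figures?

No

Total gross sales into the state: $10,869 + $34,442 + $44,929 + $36,142 + $10,753 + $37,778 + $16,303 + $25,302 + $8,374 = $224,892 (> $200,000).
Total number of separate transactions: 11 + 38 + 101 + 70 + 38 + 32 + 74 + 86 + 83 = 533 (≤ 540).
The test is 'and': the rule requires both, and at least one is not exceeded.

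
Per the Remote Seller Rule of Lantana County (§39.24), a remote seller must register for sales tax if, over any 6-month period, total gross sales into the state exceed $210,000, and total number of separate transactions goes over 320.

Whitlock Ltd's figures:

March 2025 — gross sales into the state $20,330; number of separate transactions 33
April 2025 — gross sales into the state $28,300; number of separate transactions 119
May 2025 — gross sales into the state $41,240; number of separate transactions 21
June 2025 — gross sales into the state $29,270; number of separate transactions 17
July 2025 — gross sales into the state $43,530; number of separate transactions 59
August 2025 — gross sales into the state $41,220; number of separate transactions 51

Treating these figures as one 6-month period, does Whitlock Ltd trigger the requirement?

No

Total gross sales into the state: $20,330 + $28,300 + $41,240 + $29,270 + $43,530 + $41,220 = $203,890 (≤ $210,000).
Total number of separate transactions: 33 + 119 + 21 + 17 + 59 + 51 = 300 (≤ 320).
The test is 'and': the rule requires both, and at least one is not exceeded.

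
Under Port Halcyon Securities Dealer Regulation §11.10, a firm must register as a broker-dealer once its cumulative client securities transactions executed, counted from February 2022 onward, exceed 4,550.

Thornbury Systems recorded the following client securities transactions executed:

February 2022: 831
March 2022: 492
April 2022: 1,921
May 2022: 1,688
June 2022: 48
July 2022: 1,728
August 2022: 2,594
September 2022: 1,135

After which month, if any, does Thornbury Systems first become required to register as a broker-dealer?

May 2022

Through February 2022: 831
Through March 2022: 1,323
Through April 2022: 3,244
Through May 2022: 4,932 ← exceeds threshold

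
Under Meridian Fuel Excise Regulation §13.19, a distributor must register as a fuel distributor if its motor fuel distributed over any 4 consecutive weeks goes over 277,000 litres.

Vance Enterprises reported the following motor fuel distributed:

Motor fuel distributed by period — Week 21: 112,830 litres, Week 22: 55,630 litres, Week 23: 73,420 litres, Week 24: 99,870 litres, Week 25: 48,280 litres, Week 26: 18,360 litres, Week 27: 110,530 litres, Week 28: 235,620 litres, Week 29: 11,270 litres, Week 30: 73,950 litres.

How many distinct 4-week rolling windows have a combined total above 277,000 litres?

Week 21–Week 24: 112,830 litres + 55,630 litres + 73,420 litres + 99,870 litres = 341,750 litres (over)
Week 22–Week 25: 55,630 litres + 73,420 litres + 99,870 litres + 48,280 litres = 277,200 litres (over)
Week 23–Week 26: 73,420 litres + 99,870 litres + 48,280 litres + 18,360 litres = 239,930 litres (under)
Week 24–Week 27: 99,870 litres + 48,280 litres + 18,360 litres + 110,530 litres = 277,040 litres (over)
Week 25–Week 28: 48,280 litres + 18,360 litres + 110,530 litres + 235,620 litres = 412,790 litres (over)
Week 26–Week 29: 18,360 litres + 110,530 litres + 235,620 litres + 11,270 litres = 375,780 litres (over)
Week 27–Week 30: 110,530 litres + 235,620 litres + 11,270 litres + 73,950 litres = 431,370 litres (over)
6 windows exceed the threshold.

6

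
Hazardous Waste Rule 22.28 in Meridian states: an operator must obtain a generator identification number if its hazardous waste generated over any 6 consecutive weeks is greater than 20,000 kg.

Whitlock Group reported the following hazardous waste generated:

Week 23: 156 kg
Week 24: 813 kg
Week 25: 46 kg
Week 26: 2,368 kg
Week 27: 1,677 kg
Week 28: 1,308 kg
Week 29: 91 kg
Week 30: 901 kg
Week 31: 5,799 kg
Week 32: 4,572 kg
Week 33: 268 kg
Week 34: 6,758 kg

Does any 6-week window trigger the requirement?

No

Week 23–Week 28: 156 kg + 813 kg + 46 kg + 2,368 kg + 1,677 kg + 1,308 kg = 6,368 kg (under)
Week 24–Week 29: 813 kg + 46 kg + 2,368 kg + 1,677 kg + 1,308 kg + 91 kg = 6,303 kg (under)
Week 25–Week 30: 46 kg + 2,368 kg + 1,677 kg + 1,308 kg + 91 kg + 901 kg = 6,391 kg (under)
Week 26–Week 31: 2,368 kg + 1,677 kg + 1,308 kg + 91 kg + 901 kg + 5,799 kg = 12,144 kg (under)
Week 27–Week 32: 1,677 kg + 1,308 kg + 91 kg + 901 kg + 5,799 kg + 4,572 kg = 14,348 kg (under)
Week 28–Week 33: 1,308 kg + 91 kg + 901 kg + 5,799 kg + 4,572 kg + 268 kg = 12,939 kg (under)
Week 29–Week 34: 91 kg + 901 kg + 5,799 kg + 4,572 kg + 268 kg + 6,758 kg = 18,389 kg (under)
No window exceeds 20,000 kg.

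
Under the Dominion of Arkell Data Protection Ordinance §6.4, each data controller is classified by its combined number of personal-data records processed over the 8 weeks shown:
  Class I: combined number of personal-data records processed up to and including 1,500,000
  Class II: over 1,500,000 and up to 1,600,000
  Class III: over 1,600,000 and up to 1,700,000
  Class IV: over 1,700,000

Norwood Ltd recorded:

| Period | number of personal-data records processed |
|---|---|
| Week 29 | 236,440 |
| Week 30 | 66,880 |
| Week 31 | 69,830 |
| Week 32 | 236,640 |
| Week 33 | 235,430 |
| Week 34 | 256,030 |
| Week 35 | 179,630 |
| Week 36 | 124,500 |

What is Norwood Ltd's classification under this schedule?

Class I

Combined number of personal-data records processed: 236,440 + 66,880 + 69,830 + 236,640 + 235,430 + 256,030 + 179,630 + 124,500 = 1,405,380.
1,405,380 ≤ 1,500,000, so Class I applies.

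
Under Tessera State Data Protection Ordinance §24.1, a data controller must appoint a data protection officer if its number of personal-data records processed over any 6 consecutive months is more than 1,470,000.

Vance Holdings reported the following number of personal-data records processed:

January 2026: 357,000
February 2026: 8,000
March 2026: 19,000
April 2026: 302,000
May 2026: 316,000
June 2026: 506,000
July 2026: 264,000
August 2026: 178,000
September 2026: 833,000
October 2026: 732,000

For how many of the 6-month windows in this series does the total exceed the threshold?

4

January 2026–June 2026: 357,000 + 8,000 + 19,000 + 302,000 + 316,000 + 506,000 = 1,508,000 (over)
February 2026–July 2026: 8,000 + 19,000 + 302,000 + 316,000 + 506,000 + 264,000 = 1,415,000 (under)
March 2026–August 2026: 19,000 + 302,000 + 316,000 + 506,000 + 264,000 + 178,000 = 1,585,000 (over)
April 2026–September 2026: 302,000 + 316,000 + 506,000 + 264,000 + 178,000 + 833,000 = 2,399,000 (over)
May 2026–October 2026: 316,000 + 506,000 + 264,000 + 178,000 + 833,000 + 732,000 = 2,829,000 (over)
4 windows exceed the threshold.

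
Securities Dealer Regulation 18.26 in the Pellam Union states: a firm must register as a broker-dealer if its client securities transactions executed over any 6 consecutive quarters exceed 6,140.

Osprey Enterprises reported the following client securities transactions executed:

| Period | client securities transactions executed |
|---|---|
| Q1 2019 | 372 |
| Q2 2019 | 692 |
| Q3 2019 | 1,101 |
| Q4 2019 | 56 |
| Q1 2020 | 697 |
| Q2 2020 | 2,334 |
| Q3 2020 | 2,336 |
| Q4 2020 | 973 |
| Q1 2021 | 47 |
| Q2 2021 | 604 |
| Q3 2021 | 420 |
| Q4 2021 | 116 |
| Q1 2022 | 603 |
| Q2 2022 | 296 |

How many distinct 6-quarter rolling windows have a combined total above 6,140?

5

Q1 2019–Q2 2020: 372 + 692 + 1,101 + 56 + 697 + 2,334 = 5,252 (under)
Q2 2019–Q3 2020: 692 + 1,101 + 56 + 697 + 2,334 + 2,336 = 7,216 (over)
Q3 2019–Q4 2020: 1,101 + 56 + 697 + 2,334 + 2,336 + 973 = 7,497 (over)
Q4 2019–Q1 2021: 56 + 697 + 2,334 + 2,336 + 973 + 47 = 6,443 (over)
Q1 2020–Q2 2021: 697 + 2,334 + 2,336 + 973 + 47 + 604 = 6,991 (over)
Q2 2020–Q3 2021: 2,334 + 2,336 + 973 + 47 + 604 + 420 = 6,714 (over)
Q3 2020–Q4 2021: 2,336 + 973 + 47 + 604 + 420 + 116 = 4,496 (under)
Q4 2020–Q1 2022: 973 + 47 + 604 + 420 + 116 + 603 = 2,763 (under)
Q1 2021–Q2 2022: 47 + 604 + 420 + 116 + 603 + 296 = 2,086 (under)
5 windows exceed the threshold.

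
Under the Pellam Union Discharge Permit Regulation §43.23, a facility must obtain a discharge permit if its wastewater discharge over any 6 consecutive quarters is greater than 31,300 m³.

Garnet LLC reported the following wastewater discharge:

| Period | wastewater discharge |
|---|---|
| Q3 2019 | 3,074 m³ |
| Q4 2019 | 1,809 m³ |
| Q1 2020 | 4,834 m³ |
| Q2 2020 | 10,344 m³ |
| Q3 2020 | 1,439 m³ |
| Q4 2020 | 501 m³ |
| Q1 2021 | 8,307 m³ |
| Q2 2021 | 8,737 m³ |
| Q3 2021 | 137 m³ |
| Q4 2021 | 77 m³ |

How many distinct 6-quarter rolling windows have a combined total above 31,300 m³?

1

Q3 2019–Q4 2020: 3,074 m³ + 1,809 m³ + 4,834 m³ + 10,344 m³ + 1,439 m³ + 501 m³ = 22,001 m³ (under)
Q4 2019–Q1 2021: 1,809 m³ + 4,834 m³ + 10,344 m³ + 1,439 m³ + 501 m³ + 8,307 m³ = 27,234 m³ (under)
Q1 2020–Q2 2021: 4,834 m³ + 10,344 m³ + 1,439 m³ + 501 m³ + 8,307 m³ + 8,737 m³ = 34,162 m³ (over)
Q2 2020–Q3 2021: 10,344 m³ + 1,439 m³ + 501 m³ + 8,307 m³ + 8,737 m³ + 137 m³ = 29,465 m³ (under)
Q3 2020–Q4 2021: 1,439 m³ + 501 m³ + 8,307 m³ + 8,737 m³ + 137 m³ + 77 m³ = 19,198 m³ (under)
1 window exceeds the threshold.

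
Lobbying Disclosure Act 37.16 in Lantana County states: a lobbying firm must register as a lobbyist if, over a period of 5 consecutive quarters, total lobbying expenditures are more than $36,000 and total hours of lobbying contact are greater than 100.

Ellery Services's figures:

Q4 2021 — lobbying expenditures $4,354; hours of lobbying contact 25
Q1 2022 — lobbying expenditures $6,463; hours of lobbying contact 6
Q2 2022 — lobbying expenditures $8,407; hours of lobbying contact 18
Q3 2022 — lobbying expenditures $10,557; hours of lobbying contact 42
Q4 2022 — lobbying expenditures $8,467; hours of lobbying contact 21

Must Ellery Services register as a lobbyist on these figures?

Yes

Total lobbying expenditures: $4,354 + $6,463 + $8,407 + $10,557 + $8,467 = $38,248 (> $36,000).
Total hours of lobbying contact: 25 + 6 + 18 + 42 + 21 = 112 (> 100).
The test is 'and': both thresholds are exceeded.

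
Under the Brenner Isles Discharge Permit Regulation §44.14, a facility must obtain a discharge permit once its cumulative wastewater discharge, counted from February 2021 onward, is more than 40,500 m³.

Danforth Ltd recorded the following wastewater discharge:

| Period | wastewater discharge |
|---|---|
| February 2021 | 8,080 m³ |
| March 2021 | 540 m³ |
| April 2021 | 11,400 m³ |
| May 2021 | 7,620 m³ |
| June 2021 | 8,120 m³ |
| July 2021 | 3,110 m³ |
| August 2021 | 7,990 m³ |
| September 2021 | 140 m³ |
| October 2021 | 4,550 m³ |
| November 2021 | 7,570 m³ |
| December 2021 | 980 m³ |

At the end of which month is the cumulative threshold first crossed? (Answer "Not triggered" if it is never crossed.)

Through February 2021: 8,080 m³
Through March 2021: 8,620 m³
Through April 2021: 20,020 m³
Through May 2021: 27,640 m³
Through June 2021: 35,760 m³
Through July 2021: 38,870 m³
Through August 2021: 46,860 m³ ← exceeds threshold

August 2021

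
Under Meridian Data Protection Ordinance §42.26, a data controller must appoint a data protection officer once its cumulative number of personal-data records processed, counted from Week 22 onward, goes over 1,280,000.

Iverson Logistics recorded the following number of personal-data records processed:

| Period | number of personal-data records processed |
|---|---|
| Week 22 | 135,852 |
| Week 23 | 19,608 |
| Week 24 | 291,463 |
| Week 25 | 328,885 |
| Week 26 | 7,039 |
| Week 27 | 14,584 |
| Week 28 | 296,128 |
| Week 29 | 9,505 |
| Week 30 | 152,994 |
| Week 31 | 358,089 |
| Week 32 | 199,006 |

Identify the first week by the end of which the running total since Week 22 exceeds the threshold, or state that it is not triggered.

Through Week 22: 135,852
Through Week 23: 155,460
Through Week 24: 446,923
Through Week 25: 775,808
Through Week 26: 782,847
Through Week 27: 797,431
Through Week 28: 1,093,559
Through Week 29: 1,103,064
Through Week 30: 1,256,058
Through Week 31: 1,614,147 ← exceeds threshold

Week 31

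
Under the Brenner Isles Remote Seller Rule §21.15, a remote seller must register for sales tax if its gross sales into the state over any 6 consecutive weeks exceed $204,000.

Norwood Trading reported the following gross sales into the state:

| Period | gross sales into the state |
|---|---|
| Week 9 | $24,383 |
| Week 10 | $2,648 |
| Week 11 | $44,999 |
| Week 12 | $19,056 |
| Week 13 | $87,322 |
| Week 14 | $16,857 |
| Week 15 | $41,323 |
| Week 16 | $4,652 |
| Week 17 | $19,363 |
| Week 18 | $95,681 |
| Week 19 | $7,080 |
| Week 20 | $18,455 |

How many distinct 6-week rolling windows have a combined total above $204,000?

Week 9–Week 14: $24,383 + $2,648 + $44,999 + $19,056 + $87,322 + $16,857 = $195,265 (under)
Week 10–Week 15: $2,648 + $44,999 + $19,056 + $87,322 + $16,857 + $41,323 = $212,205 (over)
Week 11–Week 16: $44,999 + $19,056 + $87,322 + $16,857 + $41,323 + $4,652 = $214,209 (over)
Week 12–Week 17: $19,056 + $87,322 + $16,857 + $41,323 + $4,652 + $19,363 = $188,573 (under)
Week 13–Week 18: $87,322 + $16,857 + $41,323 + $4,652 + $19,363 + $95,681 = $265,198 (over)
Week 14–Week 19: $16,857 + $41,323 + $4,652 + $19,363 + $95,681 + $7,080 = $184,956 (under)
Week 15–Week 20: $41,323 + $4,652 + $19,363 + $95,681 + $7,080 + $18,455 = $186,554 (under)
3 windows exceed the threshold.

3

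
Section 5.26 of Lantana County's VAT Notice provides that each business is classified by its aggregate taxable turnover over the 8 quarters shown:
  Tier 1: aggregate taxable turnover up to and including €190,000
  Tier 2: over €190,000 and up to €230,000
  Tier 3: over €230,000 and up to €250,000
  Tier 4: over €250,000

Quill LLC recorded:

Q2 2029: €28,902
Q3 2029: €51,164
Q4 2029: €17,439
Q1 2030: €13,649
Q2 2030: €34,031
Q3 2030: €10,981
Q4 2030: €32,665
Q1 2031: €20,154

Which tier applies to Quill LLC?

Tier 2

Aggregate taxable turnover: €28,902 + €51,164 + €17,439 + €13,649 + €34,031 + €10,981 + €32,665 + €20,154 = €208,985.
€190,000 < €208,985 ≤ €230,000, so Tier 2 applies.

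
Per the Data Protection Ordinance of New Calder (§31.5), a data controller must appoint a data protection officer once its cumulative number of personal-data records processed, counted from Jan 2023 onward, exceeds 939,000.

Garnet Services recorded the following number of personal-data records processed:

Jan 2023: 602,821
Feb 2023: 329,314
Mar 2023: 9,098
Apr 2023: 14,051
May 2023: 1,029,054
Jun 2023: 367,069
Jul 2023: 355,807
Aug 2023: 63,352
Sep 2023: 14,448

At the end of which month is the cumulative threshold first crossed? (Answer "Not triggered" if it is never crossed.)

Through Jan 2023: 602,821
Through Feb 2023: 932,135
Through Mar 2023: 941,233 ← exceeds threshold

Mar 2023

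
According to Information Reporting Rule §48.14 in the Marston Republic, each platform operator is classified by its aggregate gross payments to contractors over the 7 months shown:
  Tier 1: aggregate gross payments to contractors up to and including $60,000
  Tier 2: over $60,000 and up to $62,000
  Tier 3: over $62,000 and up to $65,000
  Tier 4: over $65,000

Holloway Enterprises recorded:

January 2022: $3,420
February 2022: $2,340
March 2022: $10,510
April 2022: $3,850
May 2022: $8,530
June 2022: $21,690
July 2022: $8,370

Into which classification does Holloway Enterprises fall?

Tier 1

Aggregate gross payments to contractors: $3,420 + $2,340 + $10,510 + $3,850 + $8,530 + $21,690 + $8,370 = $58,710.
$58,710 ≤ $60,000, so Tier 1 applies.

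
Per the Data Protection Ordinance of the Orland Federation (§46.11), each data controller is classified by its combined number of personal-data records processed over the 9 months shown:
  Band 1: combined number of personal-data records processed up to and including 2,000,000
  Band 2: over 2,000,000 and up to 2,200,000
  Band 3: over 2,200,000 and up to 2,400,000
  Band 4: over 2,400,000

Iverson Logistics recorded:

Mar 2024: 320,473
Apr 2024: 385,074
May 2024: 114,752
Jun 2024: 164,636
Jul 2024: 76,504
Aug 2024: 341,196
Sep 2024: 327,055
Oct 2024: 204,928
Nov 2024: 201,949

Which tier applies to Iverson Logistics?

Combined number of personal-data records processed: 320,473 + 385,074 + 114,752 + 164,636 + 76,504 + 341,196 + 327,055 + 204,928 + 201,949 = 2,136,567.
2,000,000 < 2,136,567 ≤ 2,200,000, so Band 2 applies.

Band 2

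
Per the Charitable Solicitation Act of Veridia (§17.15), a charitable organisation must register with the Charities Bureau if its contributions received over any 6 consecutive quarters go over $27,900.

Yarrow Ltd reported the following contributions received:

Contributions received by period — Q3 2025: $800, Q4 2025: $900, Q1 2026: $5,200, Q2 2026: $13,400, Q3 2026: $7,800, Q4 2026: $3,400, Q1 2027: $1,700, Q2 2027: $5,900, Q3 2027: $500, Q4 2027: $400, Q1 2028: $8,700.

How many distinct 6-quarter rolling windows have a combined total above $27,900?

Q3 2025–Q4 2026: $800 + $900 + $5,200 + $13,400 + $7,800 + $3,400 = $31,500 (over)
Q4 2025–Q1 2027: $900 + $5,200 + $13,400 + $7,800 + $3,400 + $1,700 = $32,400 (over)
Q1 2026–Q2 2027: $5,200 + $13,400 + $7,800 + $3,400 + $1,700 + $5,900 = $37,400 (over)
Q2 2026–Q3 2027: $13,400 + $7,800 + $3,400 + $1,700 + $5,900 + $500 = $32,700 (over)
Q3 2026–Q4 2027: $7,800 + $3,400 + $1,700 + $5,900 + $500 + $400 = $19,700 (under)
Q4 2026–Q1 2028: $3,400 + $1,700 + $5,900 + $500 + $400 + $8,700 = $20,600 (under)
4 windows exceed the threshold.

4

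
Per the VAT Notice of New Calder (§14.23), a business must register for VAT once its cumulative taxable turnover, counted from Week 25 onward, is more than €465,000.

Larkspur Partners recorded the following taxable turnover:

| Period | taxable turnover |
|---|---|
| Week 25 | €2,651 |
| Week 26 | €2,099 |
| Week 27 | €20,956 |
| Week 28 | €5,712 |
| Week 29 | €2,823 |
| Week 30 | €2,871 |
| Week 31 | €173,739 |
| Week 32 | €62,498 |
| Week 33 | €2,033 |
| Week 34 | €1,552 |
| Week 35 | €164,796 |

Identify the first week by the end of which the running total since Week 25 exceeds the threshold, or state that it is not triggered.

Not triggered

Through Week 25: €2,651
Through Week 26: €4,750
Through Week 27: €25,706
Through Week 28: €31,418
Through Week 29: €34,241
Through Week 30: €37,112
Through Week 31: €210,851
Through Week 32: €273,349
Through Week 33: €275,382
Through Week 34: €276,934
Through Week 35: €441,730
Final cumulative total €441,730 ≤ €465,000; the threshold is never exceeded.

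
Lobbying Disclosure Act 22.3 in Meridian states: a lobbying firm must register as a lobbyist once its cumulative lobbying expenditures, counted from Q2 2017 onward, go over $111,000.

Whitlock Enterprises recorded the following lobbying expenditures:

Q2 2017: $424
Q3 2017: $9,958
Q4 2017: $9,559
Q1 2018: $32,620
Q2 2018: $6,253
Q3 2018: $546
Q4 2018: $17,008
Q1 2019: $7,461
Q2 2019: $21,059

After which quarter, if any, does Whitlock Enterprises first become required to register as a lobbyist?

Not triggered

Through Q2 2017: $424
Through Q3 2017: $10,382
Through Q4 2017: $19,941
Through Q1 2018: $52,561
Through Q2 2018: $58,814
Through Q3 2018: $59,360
Through Q4 2018: $76,368
Through Q1 2019: $83,829
Through Q2 2019: $104,888
Final cumulative total $104,888 ≤ $111,000; the threshold is never exceeded.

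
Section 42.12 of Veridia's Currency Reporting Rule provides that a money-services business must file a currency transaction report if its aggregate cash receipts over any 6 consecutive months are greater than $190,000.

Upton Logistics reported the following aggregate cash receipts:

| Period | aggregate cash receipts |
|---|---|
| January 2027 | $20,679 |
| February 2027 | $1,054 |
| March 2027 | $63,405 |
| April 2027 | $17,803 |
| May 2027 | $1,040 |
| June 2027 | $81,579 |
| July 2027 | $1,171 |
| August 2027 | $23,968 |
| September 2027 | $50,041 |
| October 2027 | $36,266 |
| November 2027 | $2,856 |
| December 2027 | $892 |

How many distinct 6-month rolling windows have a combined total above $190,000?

2

January 2027–June 2027: $20,679 + $1,054 + $63,405 + $17,803 + $1,040 + $81,579 = $185,560 (under)
February 2027–July 2027: $1,054 + $63,405 + $17,803 + $1,040 + $81,579 + $1,171 = $166,052 (under)
March 2027–August 2027: $63,405 + $17,803 + $1,040 + $81,579 + $1,171 + $23,968 = $188,966 (under)
April 2027–September 2027: $17,803 + $1,040 + $81,579 + $1,171 + $23,968 + $50,041 = $175,602 (under)
May 2027–October 2027: $1,040 + $81,579 + $1,171 + $23,968 + $50,041 + $36,266 = $194,065 (over)
June 2027–November 2027: $81,579 + $1,171 + $23,968 + $50,041 + $36,266 + $2,856 = $195,881 (over)
July 2027–December 2027: $1,171 + $23,968 + $50,041 + $36,266 + $2,856 + $892 = $115,194 (under)
2 windows exceed the threshold.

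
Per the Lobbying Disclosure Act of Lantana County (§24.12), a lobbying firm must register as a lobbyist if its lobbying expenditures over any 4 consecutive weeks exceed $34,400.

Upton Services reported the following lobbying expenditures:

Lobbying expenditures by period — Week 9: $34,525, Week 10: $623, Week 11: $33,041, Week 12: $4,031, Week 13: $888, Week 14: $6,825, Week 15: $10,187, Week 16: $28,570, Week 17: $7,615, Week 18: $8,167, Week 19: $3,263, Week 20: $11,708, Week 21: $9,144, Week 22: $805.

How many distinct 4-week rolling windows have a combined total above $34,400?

Week 9–Week 12: $34,525 + $623 + $33,041 + $4,031 = $72,220 (over)
Week 10–Week 13: $623 + $33,041 + $4,031 + $888 = $38,583 (over)
Week 11–Week 14: $33,041 + $4,031 + $888 + $6,825 = $44,785 (over)
Week 12–Week 15: $4,031 + $888 + $6,825 + $10,187 = $21,931 (under)
Week 13–Week 16: $888 + $6,825 + $10,187 + $28,570 = $46,470 (over)
Week 14–Week 17: $6,825 + $10,187 + $28,570 + $7,615 = $53,197 (over)
Week 15–Week 18: $10,187 + $28,570 + $7,615 + $8,167 = $54,539 (over)
Week 16–Week 19: $28,570 + $7,615 + $8,167 + $3,263 = $47,615 (over)
Week 17–Week 20: $7,615 + $8,167 + $3,263 + $11,708 = $30,753 (under)
Week 18–Week 21: $8,167 + $3,263 + $11,708 + $9,144 = $32,282 (under)
Week 19–Week 22: $3,263 + $11,708 + $9,144 + $805 = $24,920 (under)
7 windows exceed the threshold.

7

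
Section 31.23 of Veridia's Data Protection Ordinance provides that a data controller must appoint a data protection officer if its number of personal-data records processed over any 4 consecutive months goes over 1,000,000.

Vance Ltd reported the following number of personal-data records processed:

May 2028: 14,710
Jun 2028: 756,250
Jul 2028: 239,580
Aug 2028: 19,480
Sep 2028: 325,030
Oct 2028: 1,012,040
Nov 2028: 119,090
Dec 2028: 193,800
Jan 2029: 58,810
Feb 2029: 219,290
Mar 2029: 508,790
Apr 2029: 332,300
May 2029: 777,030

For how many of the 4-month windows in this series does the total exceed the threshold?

May 2028–Aug 2028: 14,710 + 756,250 + 239,580 + 19,480 = 1,030,020 (over)
Jun 2028–Sep 2028: 756,250 + 239,580 + 19,480 + 325,030 = 1,340,340 (over)
Jul 2028–Oct 2028: 239,580 + 19,480 + 325,030 + 1,012,040 = 1,596,130 (over)
Aug 2028–Nov 2028: 19,480 + 325,030 + 1,012,040 + 119,090 = 1,475,640 (over)
Sep 2028–Dec 2028: 325,030 + 1,012,040 + 119,090 + 193,800 = 1,649,960 (over)
Oct 2028–Jan 2029: 1,012,040 + 119,090 + 193,800 + 58,810 = 1,383,740 (over)
Nov 2028–Feb 2029: 119,090 + 193,800 + 58,810 + 219,290 = 590,990 (under)
Dec 2028–Mar 2029: 193,800 + 58,810 + 219,290 + 508,790 = 980,690 (under)
Jan 2029–Apr 2029: 58,810 + 219,290 + 508,790 + 332,300 = 1,119,190 (over)
Feb 2029–May 2029: 219,290 + 508,790 + 332,300 + 777,030 = 1,837,410 (over)
8 windows exceed the threshold.

8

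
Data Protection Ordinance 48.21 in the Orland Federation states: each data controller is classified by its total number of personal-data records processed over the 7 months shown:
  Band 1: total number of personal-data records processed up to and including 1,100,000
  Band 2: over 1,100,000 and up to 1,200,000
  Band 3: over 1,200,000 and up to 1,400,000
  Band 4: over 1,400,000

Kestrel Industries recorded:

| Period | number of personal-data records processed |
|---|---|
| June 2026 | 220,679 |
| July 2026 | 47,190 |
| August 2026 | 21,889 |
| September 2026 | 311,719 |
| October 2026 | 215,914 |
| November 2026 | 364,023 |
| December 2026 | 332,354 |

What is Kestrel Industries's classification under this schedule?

Total number of personal-data records processed: 220,679 + 47,190 + 21,889 + 311,719 + 215,914 + 364,023 + 332,354 = 1,513,768.
1,513,768 > 1,400,000, so Band 4 applies.

Band 4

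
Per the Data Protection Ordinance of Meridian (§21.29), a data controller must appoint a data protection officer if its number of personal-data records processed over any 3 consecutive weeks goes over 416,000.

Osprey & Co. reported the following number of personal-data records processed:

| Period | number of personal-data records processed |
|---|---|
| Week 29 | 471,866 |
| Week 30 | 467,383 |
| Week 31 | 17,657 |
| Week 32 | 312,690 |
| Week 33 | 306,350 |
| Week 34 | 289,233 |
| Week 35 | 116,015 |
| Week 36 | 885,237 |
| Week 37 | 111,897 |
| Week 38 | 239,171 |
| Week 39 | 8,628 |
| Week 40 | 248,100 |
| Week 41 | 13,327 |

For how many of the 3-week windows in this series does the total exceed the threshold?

Week 29–Week 31: 471,866 + 467,383 + 17,657 = 956,906 (over)
Week 30–Week 32: 467,383 + 17,657 + 312,690 = 797,730 (over)
Week 31–Week 33: 17,657 + 312,690 + 306,350 = 636,697 (over)
Week 32–Week 34: 312,690 + 306,350 + 289,233 = 908,273 (over)
Week 33–Week 35: 306,350 + 289,233 + 116,015 = 711,598 (over)
Week 34–Week 36: 289,233 + 116,015 + 885,237 = 1,290,485 (over)
Week 35–Week 37: 116,015 + 885,237 + 111,897 = 1,113,149 (over)
Week 36–Week 38: 885,237 + 111,897 + 239,171 = 1,236,305 (over)
Week 37–Week 39: 111,897 + 239,171 + 8,628 = 359,696 (under)
Week 38–Week 40: 239,171 + 8,628 + 248,100 = 495,899 (over)
Week 39–Week 41: 8,628 + 248,100 + 13,327 = 270,055 (under)
9 windows exceed the threshold.

9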